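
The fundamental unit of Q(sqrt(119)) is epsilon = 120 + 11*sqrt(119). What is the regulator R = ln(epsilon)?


epsilon = 120 + 11*sqrt(119)
= 239.9958
R = ln(239.9958)
= 5.4806

5.4806


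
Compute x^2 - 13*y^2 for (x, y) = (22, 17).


x^2 - d*y^2
= 22^2 - 13*17^2
= 484 - 3757
= -3273

-3273


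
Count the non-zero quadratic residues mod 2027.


For prime p, the number of non-zero quadratic residues is (p-1)/2.
= (2027-1)/2
= 1013

1013


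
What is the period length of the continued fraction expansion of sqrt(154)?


Run the CF algorithm for sqrt(154).
a_0 = floor(sqrt(154)) = 12; set m_0=0, q_0=1.
Recurrence: m' = q*a - m,  q' = (d - m'^2)/q,  a' = floor((a_0 + m')/q').
  step 1: m=12, q=10, a=2
  step 2: m=8, q=9, a=2
  step 3: m=10, q=6, a=3
  step 4: m=8, q=15, a=1
  step 5: m=7, q=7, a=2
  step 6: m=7, q=15, a=1
  step 7: m=8, q=6, a=3
  step 8: m=10, q=9, a=2
  step 9: m=8, q=10, a=2
  step 10: m=12, q=1, a=24
a_10 = 2*a_0 = 24, so the period closes here.
sqrt(154) = [12; 2, 2, 3, 1, 2, 1, 3, 2, 2, 24]
Period length = 10

10


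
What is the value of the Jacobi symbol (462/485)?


Compute (462/485) via quadratic reciprocity:
  pull out 2: (2/485) = -1  (since 485 mod 8 = 5)
  reciprocity: (231/485) -> +(485/231)
  reduce: (23/231)
  reciprocity: (23/231) -> -(231/23)
  reduce: (1/23)
  (1/23) = 1
Product of signs = 1

1


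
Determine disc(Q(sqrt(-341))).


For K = Q(sqrt(d)) with d squarefree: disc(K) = d if d = 1 mod 4, and disc(K) = 4d if d = 2 or 3 mod 4.
Here d = -341, and d mod 4 = 3.
d = 3 mod 4, not 1 (O_K = Z[sqrt(d)]), so disc(K) = 4d = 4 * (-341) = -1364

-1364


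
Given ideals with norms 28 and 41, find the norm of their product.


N(IJ) = N(I) * N(J)
= 28 * 41
= 1148

1148


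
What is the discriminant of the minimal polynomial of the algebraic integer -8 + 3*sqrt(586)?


The element -8 + 3*sqrt(586) has minimal polynomial:
x^2 + 16*x - 5210
Discriminant = (16)^2 - 4*(-5210)
= 256 + 20840
= 21096

21096


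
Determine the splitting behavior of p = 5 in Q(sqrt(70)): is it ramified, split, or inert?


K = Q(sqrt(70)). Since d mod 4 = 2, disc(K) = 280.
Check p | disc: 280 mod 5 = 0.
p divides disc, so p ramifies: (p) = P^2 with e=2, f=1, g=1.
Therefore p is ramified.

ramified


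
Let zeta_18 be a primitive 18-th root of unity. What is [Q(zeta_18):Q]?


The degree equals Euler's totient phi(18).
18 = 2 * 3^2
phi(18) = 6

6


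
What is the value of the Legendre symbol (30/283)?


p = 283 is prime, so compute (30/283) with the reciprocity algorithm (Jacobi-symbol steps: pull out 2s via (2/n), flip via reciprocity, reduce):
  pull out 2: (2/283) = -1  (since 283 mod 8 = 3)
  reciprocity: (15/283) -> -(283/15)
  reduce: (13/15)
  reciprocity: (13/15) -> +(15/13)
  reduce: (2/13)
  pull out 2: (2/13) = -1  (since 13 mod 8 = 5)
  (1/13) = 1
Product of signs = -1
(30/283) = -1

-1


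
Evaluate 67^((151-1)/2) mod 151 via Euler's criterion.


p = 151 is prime and the exponent is (p-1)/2 = 75, so by Euler's criterion 67^75 = (67/151) = +1 or -1 mod 151.
Compute by square-and-multiply:
  75 = 64 + 8 + 2 + 1 (binary 1001011)
  Repeated squaring mod 151: 67^1 = 67, 67^2 = 110, 67^4 = 20, 67^8 = 98, 67^16 = 91, 67^32 = 127, 67^64 = 123
  67^75 = 67^64 * 67^8 * 67^2 * 67^1 = 123 * 98 * 110 * 67 mod 151
    123 * 98 = 12054 = 125 mod 151
    125 * 110 = 13750 = 9 mod 151
    9 * 67 = 603 = 150 mod 151
  67^75 = 150 mod 151
Result 150 = p - 1 = -1 mod 151: 67 is a quadratic non-residue mod 151. As a residue in [0, p-1] the value is 150.
67^75 mod 151 = 150

150


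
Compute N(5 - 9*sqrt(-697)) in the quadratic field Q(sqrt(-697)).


N(a + b*sqrt(d)) = a^2 - d*b^2
= (5)^2 - (-697)*(-9)^2
= 25 + 56457
= 56482

56482


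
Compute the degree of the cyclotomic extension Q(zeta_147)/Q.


The degree equals Euler's totient phi(147).
147 = 3 * 7^2
phi(147) = 84

84


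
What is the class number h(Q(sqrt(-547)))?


K = Q(sqrt(-547)). d mod 4 = 1, so D = disc(K) = d = -547
h(K) equals the number of primitive reduced positive-definite forms (a, b, c) = a*x^2 + b*x*y + c*y^2 with b^2 - 4ac = D,
where reduced means |b| <= a <= c, with b >= 0 whenever |b| = a or a = c, and primitive means gcd(a, b, c) = 1.
Reduced forces 3a^2 <= |D| = 547, so 1 <= a <= 13; b must have the parity of D, and c = (b^2 - D)/(4a) must be an integer >= a.
Enumerate a = 1..13, b in [-a, a]:
  a=1: (1, 1, 137)  [1]
  a=2..10: none
  a=11: (11, -5, 13), (11, 5, 13)  [2]
  a=12..13: none
Total reduced forms: 1 + 2 = 3
h = 3

3


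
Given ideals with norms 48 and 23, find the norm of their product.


N(IJ) = N(I) * N(J)
= 48 * 23
= 1104

1104


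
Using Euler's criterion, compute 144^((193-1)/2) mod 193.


p = 193 is prime and the exponent is (p-1)/2 = 96, so by Euler's criterion 144^96 = (144/193) = +1 or -1 mod 193.
Compute by square-and-multiply:
  96 = 64 + 32 (binary 1100000)
  Repeated squaring mod 193: 144^1 = 144, 144^2 = 85, 144^4 = 84, 144^8 = 108, 144^16 = 84, 144^32 = 108, 144^64 = 84
  144^96 = 144^64 * 144^32 = 84 * 108 mod 193
    84 * 108 = 9072 = 1 mod 193
  144^96 = 1 mod 193
Result 1: 144 is a quadratic residue mod 193.
144^96 mod 193 = 1

1


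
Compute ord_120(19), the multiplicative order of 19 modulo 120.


We want ord_120(19), the smallest k >= 1 with 19^k = 1 mod 120.
n = 120 = 2^3 * 3 * 5, phi(120) = 32; the order divides phi(n).
Divisors of 32: 1, 2, 4, 8, 16, 32
Repeated squaring mod 120: 19^1 = 19, 19^2 = 1, 19^4 = 1, 19^8 = 1, 19^16 = 1, 19^32 = 1
Test divisors in increasing order:
  k=1: 19^1 = 19 mod 120
  k=2: 19^2 = 1 mod 120  <- first divisor giving 1
Order = 2

2


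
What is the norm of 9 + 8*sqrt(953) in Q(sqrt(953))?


N(a + b*sqrt(d)) = a^2 - d*b^2
= (9)^2 - (953)*(8)^2
= 81 - 60992
= -60911

-60911


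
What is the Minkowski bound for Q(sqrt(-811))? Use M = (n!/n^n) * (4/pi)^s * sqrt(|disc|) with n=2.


d = -811, d mod 4 = 1, so disc(K) = d = -811; |disc(K)| = 811
Imaginary quadratic field, so n = 2, s = r2 = 1, r1 = 0
M = (n!/n^n) * (4/pi)^s * sqrt(|disc(K)|) = (2!/2^2) * (4/pi)^1 * sqrt(811)
= 0.5 * 1.273240 * 28.478062
= 18.1297

18.1297


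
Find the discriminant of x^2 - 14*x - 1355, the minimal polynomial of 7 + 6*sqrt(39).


The element 7 + 6*sqrt(39) has minimal polynomial:
x^2 - 14*x - 1355
Discriminant = (-14)^2 - 4*(-1355)
= 196 + 5420
= 5616

5616


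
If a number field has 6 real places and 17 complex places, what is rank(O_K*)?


By Dirichlet's unit theorem:
rank = r1 + r2 - 1
= 6 + 17 - 1
= 22

22


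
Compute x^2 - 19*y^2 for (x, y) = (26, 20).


x^2 - d*y^2
= 26^2 - 19*20^2
= 676 - 7600
= -6924

-6924


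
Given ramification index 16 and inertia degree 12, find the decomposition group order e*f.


|D_P| = e * f
= 16 * 12
= 192

192


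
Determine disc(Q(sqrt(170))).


For K = Q(sqrt(d)) with d squarefree: disc(K) = d if d = 1 mod 4, and disc(K) = 4d if d = 2 or 3 mod 4.
Here d = 170, and d mod 4 = 2.
d = 2 mod 4, not 1 (O_K = Z[sqrt(d)]), so disc(K) = 4d = 4 * (170) = 680

680


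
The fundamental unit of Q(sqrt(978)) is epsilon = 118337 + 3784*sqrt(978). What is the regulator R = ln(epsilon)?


epsilon = 118337 + 3784*sqrt(978)
= 236674.0000
R = ln(236674.0000)
= 12.3744

12.3744


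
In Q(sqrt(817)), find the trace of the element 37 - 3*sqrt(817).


Tr(a + b*sqrt(d)) = (a + b*sqrt(d)) + (a - b*sqrt(d)) = 2a
= 2 * (37)
= 74

74


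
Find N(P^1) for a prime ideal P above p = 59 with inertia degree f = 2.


N(P^a) = p^(a*f)
= 59^(1*2)
= 59^2
= 3481

3481


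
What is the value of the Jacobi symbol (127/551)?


Compute (127/551) via quadratic reciprocity:
  reciprocity: (127/551) -> -(551/127)
  reduce: (43/127)
  reciprocity: (43/127) -> -(127/43)
  reduce: (41/43)
  reciprocity: (41/43) -> +(43/41)
  reduce: (2/41)
  pull out 2: (2/41) = +1  (since 41 mod 8 = 1)
  (1/41) = 1
Product of signs = 1

1


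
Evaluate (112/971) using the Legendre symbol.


p = 971 is prime, so compute (112/971) with the reciprocity algorithm (Jacobi-symbol steps: pull out 2s via (2/n), flip via reciprocity, reduce):
  pull out 2: (2/971) = -1  (since 971 mod 8 = 3)
  pull out 2: (2/971) = -1  (since 971 mod 8 = 3)
  pull out 2: (2/971) = -1  (since 971 mod 8 = 3)
  pull out 2: (2/971) = -1  (since 971 mod 8 = 3)
  reciprocity: (7/971) -> -(971/7)
  reduce: (5/7)
  reciprocity: (5/7) -> +(7/5)
  reduce: (2/5)
  pull out 2: (2/5) = -1  (since 5 mod 8 = 5)
  (1/5) = 1
Product of signs = 1
(112/971) = 1

1


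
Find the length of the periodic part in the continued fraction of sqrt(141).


Run the CF algorithm for sqrt(141).
a_0 = floor(sqrt(141)) = 11; set m_0=0, q_0=1.
Recurrence: m' = q*a - m,  q' = (d - m'^2)/q,  a' = floor((a_0 + m')/q').
  step 1: m=11, q=20, a=1
  step 2: m=9, q=3, a=6
  step 3: m=9, q=20, a=1
  step 4: m=11, q=1, a=22
a_4 = 2*a_0 = 22, so the period closes here.
sqrt(141) = [11; 1, 6, 1, 22]
Period length = 4

4


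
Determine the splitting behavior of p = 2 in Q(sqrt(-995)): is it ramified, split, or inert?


K = Q(sqrt(-995)). Since d mod 4 = 1, disc(K) = -995.
Check p | disc: -995 mod 2 = 1.
p=2 does not divide disc (d is 1 mod 4). 2 splits iff d = 1 mod 8.
d mod 8 = 5, so (d/2) = -1.
(d/p) = -1, so p is inert: (p) stays prime with e=1, f=2, g=1.
Therefore p is inert.

inert


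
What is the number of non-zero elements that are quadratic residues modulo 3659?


For prime p, the number of non-zero quadratic residues is (p-1)/2.
= (3659-1)/2
= 1829

1829


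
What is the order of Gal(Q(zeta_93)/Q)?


|Gal(Q(zeta_93)/Q)| = phi(93)
= 60

60


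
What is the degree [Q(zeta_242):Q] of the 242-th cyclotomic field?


The degree equals Euler's totient phi(242).
242 = 2 * 11^2
phi(242) = 110

110


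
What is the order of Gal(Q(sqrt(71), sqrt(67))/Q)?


The 2 square roots of distinct primes are multiplicatively independent over Q,
so [K:Q] = 2^2 and Gal(K/Q) is isomorphic to (Z/2Z)^2.
|Gal| = 2^2 = 4

4


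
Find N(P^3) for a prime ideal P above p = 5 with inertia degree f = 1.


N(P^a) = p^(a*f)
= 5^(3*1)
= 5^3
= 125

125


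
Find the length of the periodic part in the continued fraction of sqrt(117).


Run the CF algorithm for sqrt(117).
a_0 = floor(sqrt(117)) = 10; set m_0=0, q_0=1.
Recurrence: m' = q*a - m,  q' = (d - m'^2)/q,  a' = floor((a_0 + m')/q').
  step 1: m=10, q=17, a=1
  step 2: m=7, q=4, a=4
  step 3: m=9, q=9, a=2
  step 4: m=9, q=4, a=4
  step 5: m=7, q=17, a=1
  step 6: m=10, q=1, a=20
a_6 = 2*a_0 = 20, so the period closes here.
sqrt(117) = [10; 1, 4, 2, 4, 1, 20]
Period length = 6

6


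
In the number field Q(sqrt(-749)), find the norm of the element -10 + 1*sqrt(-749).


N(a + b*sqrt(d)) = a^2 - d*b^2
= (-10)^2 - (-749)*(1)^2
= 100 + 749
= 849

849


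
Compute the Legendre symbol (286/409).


p = 409 is prime, so compute (286/409) with the reciprocity algorithm (Jacobi-symbol steps: pull out 2s via (2/n), flip via reciprocity, reduce):
  pull out 2: (2/409) = +1  (since 409 mod 8 = 1)
  reciprocity: (143/409) -> +(409/143)
  reduce: (123/143)
  reciprocity: (123/143) -> -(143/123)
  reduce: (20/123)
  pull out 2: (2/123) = -1  (since 123 mod 8 = 3)
  pull out 2: (2/123) = -1  (since 123 mod 8 = 3)
  reciprocity: (5/123) -> +(123/5)
  reduce: (3/5)
  reciprocity: (3/5) -> +(5/3)
  reduce: (2/3)
  pull out 2: (2/3) = -1  (since 3 mod 8 = 3)
  (1/3) = 1
Product of signs = 1
(286/409) = 1

1


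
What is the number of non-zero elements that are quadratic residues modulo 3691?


For prime p, the number of non-zero quadratic residues is (p-1)/2.
= (3691-1)/2
= 1845

1845


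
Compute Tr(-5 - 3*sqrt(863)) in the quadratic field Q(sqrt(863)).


Tr(a + b*sqrt(d)) = (a + b*sqrt(d)) + (a - b*sqrt(d)) = 2a
= 2 * (-5)
= -10

-10


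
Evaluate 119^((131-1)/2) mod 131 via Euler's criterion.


p = 131 is prime and the exponent is (p-1)/2 = 65, so by Euler's criterion 119^65 = (119/131) = +1 or -1 mod 131.
Compute by square-and-multiply:
  65 = 64 + 1 (binary 1000001)
  Repeated squaring mod 131: 119^1 = 119, 119^2 = 13, 119^4 = 38, 119^8 = 3, 119^16 = 9, 119^32 = 81, 119^64 = 11
  119^65 = 119^64 * 119^1 = 11 * 119 mod 131
    11 * 119 = 1309 = 130 mod 131
  119^65 = 130 mod 131
Result 130 = p - 1 = -1 mod 131: 119 is a quadratic non-residue mod 131. As a residue in [0, p-1] the value is 130.
119^65 mod 131 = 130

130


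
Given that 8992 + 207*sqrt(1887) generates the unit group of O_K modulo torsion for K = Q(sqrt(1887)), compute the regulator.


epsilon = 8992 + 207*sqrt(1887)
= 17983.9999
R = ln(17983.9999)
= 9.7972

9.7972


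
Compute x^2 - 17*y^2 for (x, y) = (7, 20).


x^2 - d*y^2
= 7^2 - 17*20^2
= 49 - 6800
= -6751

-6751


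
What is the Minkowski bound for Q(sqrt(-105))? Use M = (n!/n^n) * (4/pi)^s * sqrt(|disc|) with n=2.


d = -105, d mod 4 = 3, so disc(K) = 4d = -420; |disc(K)| = 420
Imaginary quadratic field, so n = 2, s = r2 = 1, r1 = 0
M = (n!/n^n) * (4/pi)^s * sqrt(|disc(K)|) = (2!/2^2) * (4/pi)^1 * sqrt(420)
= 0.5 * 1.273240 * 20.493902
= 13.0468

13.0468


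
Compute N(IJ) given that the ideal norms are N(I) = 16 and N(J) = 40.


N(IJ) = N(I) * N(J)
= 16 * 40
= 640

640


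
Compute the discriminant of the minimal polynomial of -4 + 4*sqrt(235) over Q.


The element -4 + 4*sqrt(235) has minimal polynomial:
x^2 + 8*x - 3744
Discriminant = (8)^2 - 4*(-3744)
= 64 + 14976
= 15040

15040


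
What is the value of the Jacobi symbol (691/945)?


Compute (691/945) via quadratic reciprocity:
  reciprocity: (691/945) -> +(945/691)
  reduce: (254/691)
  pull out 2: (2/691) = -1  (since 691 mod 8 = 3)
  reciprocity: (127/691) -> -(691/127)
  reduce: (56/127)
  pull out 2: (2/127) = +1  (since 127 mod 8 = 7)
  pull out 2: (2/127) = +1  (since 127 mod 8 = 7)
  pull out 2: (2/127) = +1  (since 127 mod 8 = 7)
  reciprocity: (7/127) -> -(127/7)
  reduce: (1/7)
  (1/7) = 1
Product of signs = -1

-1


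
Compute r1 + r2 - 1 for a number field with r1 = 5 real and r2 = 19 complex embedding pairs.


By Dirichlet's unit theorem:
rank = r1 + r2 - 1
= 5 + 19 - 1
= 23

23


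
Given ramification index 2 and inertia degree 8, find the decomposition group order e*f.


|D_P| = e * f
= 2 * 8
= 16

16


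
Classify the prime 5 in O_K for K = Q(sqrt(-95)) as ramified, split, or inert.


K = Q(sqrt(-95)). Since d mod 4 = 1, disc(K) = -95.
Check p | disc: -95 mod 5 = 0.
p divides disc, so p ramifies: (p) = P^2 with e=2, f=1, g=1.
Therefore p is ramified.

ramified


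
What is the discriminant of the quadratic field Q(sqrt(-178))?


For K = Q(sqrt(d)) with d squarefree: disc(K) = d if d = 1 mod 4, and disc(K) = 4d if d = 2 or 3 mod 4.
Here d = -178, and d mod 4 = 2.
d = 2 mod 4, not 1 (O_K = Z[sqrt(d)]), so disc(K) = 4d = 4 * (-178) = -712

-712


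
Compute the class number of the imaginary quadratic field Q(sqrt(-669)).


K = Q(sqrt(-669)). d mod 4 = 3, so D = disc(K) = 4d = -2676
h(K) equals the number of primitive reduced positive-definite forms (a, b, c) = a*x^2 + b*x*y + c*y^2 with b^2 - 4ac = D,
where reduced means |b| <= a <= c, with b >= 0 whenever |b| = a or a = c, and primitive means gcd(a, b, c) = 1.
Reduced forces 3a^2 <= |D| = 2676, so 1 <= a <= 29; b must have the parity of D, and c = (b^2 - D)/(4a) must be an integer >= a.
Enumerate a = 1..29, b in [-a, a]:
  a=1: (1, 0, 669)  [1]
  a=2: (2, 2, 335)  [1]
  a=3: (3, 0, 223)  [1]
  a=4: none
  a=5: (5, -2, 134), (5, 2, 134)  [2]
  a=6: (6, 6, 113)  [1]
  a=7..9: none
  a=10: (10, -2, 67), (10, 2, 67)  [2]
  a=11..14: none
  a=15: (15, -12, 47), (15, 12, 47)  [2]
  a=16..24: none
  a=25: (25, -18, 30), (25, 18, 30)  [2]
  a=26..29: none
Total reduced forms: 1 + 1 + 1 + 2 + 1 + 2 + 2 + 2 = 12
h = 12

12


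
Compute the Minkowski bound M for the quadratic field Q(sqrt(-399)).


d = -399, d mod 4 = 1, so disc(K) = d = -399; |disc(K)| = 399
Imaginary quadratic field, so n = 2, s = r2 = 1, r1 = 0
M = (n!/n^n) * (4/pi)^s * sqrt(|disc(K)|) = (2!/2^2) * (4/pi)^1 * sqrt(399)
= 0.5 * 1.273240 * 19.974984
= 12.7165

12.7165


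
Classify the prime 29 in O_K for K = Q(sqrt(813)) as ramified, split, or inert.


K = Q(sqrt(813)). Since d mod 4 = 1, disc(K) = 813.
Check p | disc: 813 mod 29 = 1.
p does not divide disc. Compute Legendre symbol (d/p):
1^((29-1)/2) mod 29 = 1
(d/p) = 1, so p splits: (p) = P*P' with e=1, f=1, g=2.
Therefore p is split.

split


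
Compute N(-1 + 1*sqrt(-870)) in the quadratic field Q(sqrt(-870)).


N(a + b*sqrt(d)) = a^2 - d*b^2
= (-1)^2 - (-870)*(1)^2
= 1 + 870
= 871

871


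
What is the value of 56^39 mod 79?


p = 79 is prime and the exponent is (p-1)/2 = 39, so by Euler's criterion 56^39 = (56/79) = +1 or -1 mod 79.
Compute by square-and-multiply:
  39 = 32 + 4 + 2 + 1 (binary 100111)
  Repeated squaring mod 79: 56^1 = 56, 56^2 = 55, 56^4 = 23, 56^8 = 55, 56^16 = 23, 56^32 = 55
  56^39 = 56^32 * 56^4 * 56^2 * 56^1 = 55 * 23 * 55 * 56 mod 79
    55 * 23 = 1265 = 1 mod 79
    1 * 55 = 55 = 55 mod 79
    55 * 56 = 3080 = 78 mod 79
  56^39 = 78 mod 79
Result 78 = p - 1 = -1 mod 79: 56 is a quadratic non-residue mod 79. As a residue in [0, p-1] the value is 78.
56^39 mod 79 = 78

78


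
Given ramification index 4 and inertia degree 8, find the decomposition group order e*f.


|D_P| = e * f
= 4 * 8
= 32

32


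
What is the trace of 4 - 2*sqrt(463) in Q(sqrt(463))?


Tr(a + b*sqrt(d)) = (a + b*sqrt(d)) + (a - b*sqrt(d)) = 2a
= 2 * (4)
= 8

8


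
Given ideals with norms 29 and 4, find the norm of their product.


N(IJ) = N(I) * N(J)
= 29 * 4
= 116

116


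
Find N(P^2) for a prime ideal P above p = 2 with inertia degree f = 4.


N(P^a) = p^(a*f)
= 2^(2*4)
= 2^8
= 256

256


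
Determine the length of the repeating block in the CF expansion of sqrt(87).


Run the CF algorithm for sqrt(87).
a_0 = floor(sqrt(87)) = 9; set m_0=0, q_0=1.
Recurrence: m' = q*a - m,  q' = (d - m'^2)/q,  a' = floor((a_0 + m')/q').
  step 1: m=9, q=6, a=3
  step 2: m=9, q=1, a=18
a_2 = 2*a_0 = 18, so the period closes here.
sqrt(87) = [9; 3, 18]
Period length = 2

2


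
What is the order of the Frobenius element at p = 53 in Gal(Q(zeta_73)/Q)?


The Frobenius at p in Gal(Q(zeta_n)/Q) = (Z/nZ)* is the class of p, so its order is ord_73(53), the smallest k >= 1 with 53^k = 1 mod 73.
n = 73 = 73, phi(73) = 72; the order divides phi(n).
Divisors of 72: 1, 2, 3, 4, 6, 8, 9, 12, 18, 24, 36, 72
Repeated squaring mod 73: 53^1 = 53, 53^2 = 35, 53^4 = 57, 53^8 = 37, 53^16 = 55, 53^32 = 32, 53^64 = 2
Test divisors in increasing order:
  k=1: 53^1 = 53 mod 73
  k=2: 53^2 = 35 mod 73
  k=3: 53^3 = 35 * 53 = 30 mod 73
  k=4: 53^4 = 57 mod 73
  k=6: 53^6 = 57 * 35 = 24 mod 73
  k=8: 53^8 = 37 mod 73
  k=9: 53^9 = 37 * 53 = 63 mod 73
  k=12: 53^12 = 37 * 57 = 65 mod 73
  k=18: 53^18 = 55 * 35 = 27 mod 73
  k=24: 53^24 = 55 * 37 = 64 mod 73
  k=36: 53^36 = 32 * 57 = 72 mod 73
  k=72: 53^72 = 2 * 37 = 1 mod 73  <- first divisor giving 1
Order = 72

72


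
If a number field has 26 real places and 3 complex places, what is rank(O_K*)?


By Dirichlet's unit theorem:
rank = r1 + r2 - 1
= 26 + 3 - 1
= 28

28


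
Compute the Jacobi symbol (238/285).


Compute (238/285) via quadratic reciprocity:
  pull out 2: (2/285) = -1  (since 285 mod 8 = 5)
  reciprocity: (119/285) -> +(285/119)
  reduce: (47/119)
  reciprocity: (47/119) -> -(119/47)
  reduce: (25/47)
  reciprocity: (25/47) -> +(47/25)
  reduce: (22/25)
  pull out 2: (2/25) = +1  (since 25 mod 8 = 1)
  reciprocity: (11/25) -> +(25/11)
  reduce: (3/11)
  reciprocity: (3/11) -> -(11/3)
  reduce: (2/3)
  pull out 2: (2/3) = -1  (since 3 mod 8 = 3)
  (1/3) = 1
Product of signs = 1

1


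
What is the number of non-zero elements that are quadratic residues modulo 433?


For prime p, the number of non-zero quadratic residues is (p-1)/2.
= (433-1)/2
= 216

216


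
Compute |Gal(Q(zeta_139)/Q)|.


|Gal(Q(zeta_139)/Q)| = phi(139)
= 138

138


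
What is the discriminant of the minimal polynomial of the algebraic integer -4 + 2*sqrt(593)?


The element -4 + 2*sqrt(593) has minimal polynomial:
x^2 + 8*x - 2356
Discriminant = (8)^2 - 4*(-2356)
= 64 + 9424
= 9488

9488


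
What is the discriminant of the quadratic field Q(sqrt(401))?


For K = Q(sqrt(d)) with d squarefree: disc(K) = d if d = 1 mod 4, and disc(K) = 4d if d = 2 or 3 mod 4.
Here d = 401, and d mod 4 = 1.
d = 1 mod 4 (O_K = Z[(1+sqrt(d))/2]), so disc(K) = d = 401

401


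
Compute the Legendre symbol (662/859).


p = 859 is prime, so compute (662/859) with the reciprocity algorithm (Jacobi-symbol steps: pull out 2s via (2/n), flip via reciprocity, reduce):
  pull out 2: (2/859) = -1  (since 859 mod 8 = 3)
  reciprocity: (331/859) -> -(859/331)
  reduce: (197/331)
  reciprocity: (197/331) -> +(331/197)
  reduce: (134/197)
  pull out 2: (2/197) = -1  (since 197 mod 8 = 5)
  reciprocity: (67/197) -> +(197/67)
  reduce: (63/67)
  reciprocity: (63/67) -> -(67/63)
  reduce: (4/63)
  pull out 2: (2/63) = +1  (since 63 mod 8 = 7)
  pull out 2: (2/63) = +1  (since 63 mod 8 = 7)
  (1/63) = 1
Product of signs = 1
(662/859) = 1

1


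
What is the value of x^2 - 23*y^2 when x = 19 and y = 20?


x^2 - d*y^2
= 19^2 - 23*20^2
= 361 - 9200
= -8839

-8839


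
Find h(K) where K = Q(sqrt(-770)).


K = Q(sqrt(-770)). d mod 4 = 2, so D = disc(K) = 4d = -3080
h(K) equals the number of primitive reduced positive-definite forms (a, b, c) = a*x^2 + b*x*y + c*y^2 with b^2 - 4ac = D,
where reduced means |b| <= a <= c, with b >= 0 whenever |b| = a or a = c, and primitive means gcd(a, b, c) = 1.
Reduced forces 3a^2 <= |D| = 3080, so 1 <= a <= 32; b must have the parity of D, and c = (b^2 - D)/(4a) must be an integer >= a.
Enumerate a = 1..32, b in [-a, a]:
  a=1: (1, 0, 770)  [1]
  a=2: (2, 0, 385)  [1]
  a=3: (3, -2, 257), (3, 2, 257)  [2]
  a=4: none
  a=5: (5, 0, 154)  [1]
  a=6: (6, -4, 129), (6, 4, 129)  [2]
  a=7: (7, 0, 110)  [1]
  a=8: none
  a=9: (9, -4, 86), (9, 4, 86)  [2]
  a=10: (10, 0, 77)  [1]
  a=11: (11, 0, 70)  [1]
  a=12: none
  a=13: (13, -12, 62), (13, 12, 62)  [2]
  a=14: (14, 0, 55)  [1]
  a=15: (15, -10, 53), (15, 10, 53)  [2]
  a=16..17: none
  a=18: (18, -4, 43), (18, 4, 43)  [2]
  a=19: (19, -6, 41), (19, 6, 41)  [2]
  a=20: none
  a=21: (21, -14, 39), (21, 14, 39)  [2]
  a=22: (22, 0, 35)  [1]
  a=23: (23, -18, 37), (23, 18, 37)  [2]
  a=24..25: none
  a=26: (26, -12, 31), (26, 12, 31)  [2]
  a=27: (27, -22, 33), (27, 22, 33)  [2]
  a=28: none
  a=29: (29, -20, 30), (29, 20, 30)  [2]
  a=30..32: none
Total reduced forms: 1 + 1 + 2 + 1 + 2 + 1 + 2 + 1 + 1 + 2 + 1 + 2 + 2 + 2 + 2 + 1 + 2 + 2 + 2 + 2 = 32
h = 32

32


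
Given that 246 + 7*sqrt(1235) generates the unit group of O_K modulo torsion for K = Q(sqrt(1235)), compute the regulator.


epsilon = 246 + 7*sqrt(1235)
= 491.9980
R = ln(491.9980)
= 6.1985

6.1985


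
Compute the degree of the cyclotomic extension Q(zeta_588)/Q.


The degree equals Euler's totient phi(588).
588 = 2^2 * 3 * 7^2
phi(588) = 168

168


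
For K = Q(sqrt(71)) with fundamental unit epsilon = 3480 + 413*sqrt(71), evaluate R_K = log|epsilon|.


epsilon = 3480 + 413*sqrt(71)
= 6959.9999
R = ln(6959.9999)
= 8.8479

8.8479


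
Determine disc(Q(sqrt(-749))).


For K = Q(sqrt(d)) with d squarefree: disc(K) = d if d = 1 mod 4, and disc(K) = 4d if d = 2 or 3 mod 4.
Here d = -749, and d mod 4 = 3.
d = 3 mod 4, not 1 (O_K = Z[sqrt(d)]), so disc(K) = 4d = 4 * (-749) = -2996

-2996


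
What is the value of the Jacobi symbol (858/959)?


Compute (858/959) via quadratic reciprocity:
  pull out 2: (2/959) = +1  (since 959 mod 8 = 7)
  reciprocity: (429/959) -> +(959/429)
  reduce: (101/429)
  reciprocity: (101/429) -> +(429/101)
  reduce: (25/101)
  reciprocity: (25/101) -> +(101/25)
  reduce: (1/25)
  (1/25) = 1
Product of signs = 1

1


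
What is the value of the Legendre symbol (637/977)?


p = 977 is prime, so compute (637/977) with the reciprocity algorithm (Jacobi-symbol steps: pull out 2s via (2/n), flip via reciprocity, reduce):
  reciprocity: (637/977) -> +(977/637)
  reduce: (340/637)
  pull out 2: (2/637) = -1  (since 637 mod 8 = 5)
  pull out 2: (2/637) = -1  (since 637 mod 8 = 5)
  reciprocity: (85/637) -> +(637/85)
  reduce: (42/85)
  pull out 2: (2/85) = -1  (since 85 mod 8 = 5)
  reciprocity: (21/85) -> +(85/21)
  reduce: (1/21)
  (1/21) = 1
Product of signs = -1
(637/977) = -1

-1


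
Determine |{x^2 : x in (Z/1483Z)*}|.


For prime p, the number of non-zero quadratic residues is (p-1)/2.
= (1483-1)/2
= 741

741


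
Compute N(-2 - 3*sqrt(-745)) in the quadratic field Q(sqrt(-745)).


N(a + b*sqrt(d)) = a^2 - d*b^2
= (-2)^2 - (-745)*(-3)^2
= 4 + 6705
= 6709

6709


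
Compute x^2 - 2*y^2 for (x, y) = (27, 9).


x^2 - d*y^2
= 27^2 - 2*9^2
= 729 - 162
= 567

567


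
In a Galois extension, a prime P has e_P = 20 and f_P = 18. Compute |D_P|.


|D_P| = e * f
= 20 * 18
= 360

360


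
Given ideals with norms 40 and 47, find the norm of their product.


N(IJ) = N(I) * N(J)
= 40 * 47
= 1880

1880


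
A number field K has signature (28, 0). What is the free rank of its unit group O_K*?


By Dirichlet's unit theorem:
rank = r1 + r2 - 1
= 28 + 0 - 1
= 27

27


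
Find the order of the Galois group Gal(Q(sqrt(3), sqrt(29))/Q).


The 2 square roots of distinct primes are multiplicatively independent over Q,
so [K:Q] = 2^2 and Gal(K/Q) is isomorphic to (Z/2Z)^2.
|Gal| = 2^2 = 4

4


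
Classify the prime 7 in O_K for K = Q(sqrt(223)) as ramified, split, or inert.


K = Q(sqrt(223)). Since d mod 4 = 3, disc(K) = 892.
Check p | disc: 892 mod 7 = 3.
p does not divide disc. Compute Legendre symbol (d/p):
6^((7-1)/2) mod 7 = -1
(d/p) = -1, so p is inert: (p) stays prime with e=1, f=2, g=1.
Therefore p is inert.

inert


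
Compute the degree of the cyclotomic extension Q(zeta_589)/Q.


The degree equals Euler's totient phi(589).
589 = 19 * 31
phi(589) = 540

540


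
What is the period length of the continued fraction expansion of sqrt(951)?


Run the CF algorithm for sqrt(951).
a_0 = floor(sqrt(951)) = 30; set m_0=0, q_0=1.
Recurrence: m' = q*a - m,  q' = (d - m'^2)/q,  a' = floor((a_0 + m')/q').
  step 1: m=30, q=51, a=1
  step 2: m=21, q=10, a=5
  step 3: m=29, q=11, a=5
  step 4: m=26, q=25, a=2
  step 5: m=24, q=15, a=3
  step 6: m=21, q=34, a=1
  step 7: m=13, q=23, a=1
  step 8: m=10, q=37, a=1
  step 9: m=27, q=6, a=9
  step 10: m=27, q=37, a=1
  step 11: m=10, q=23, a=1
  step 12: m=13, q=34, a=1
  step 13: m=21, q=15, a=3
  step 14: m=24, q=25, a=2
  step 15: m=26, q=11, a=5
  step 16: m=29, q=10, a=5
  step 17: m=21, q=51, a=1
  step 18: m=30, q=1, a=60
a_18 = 2*a_0 = 60, so the period closes here.
sqrt(951) = [30; 1, 5, 5, 2, 3, 1, 1, 1, 9, 1, 1, 1, 3, 2, 5, 5, 1, 60]
Period length = 18

18


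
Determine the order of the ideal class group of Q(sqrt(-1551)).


K = Q(sqrt(-1551)). d mod 4 = 1, so D = disc(K) = d = -1551
h(K) equals the number of primitive reduced positive-definite forms (a, b, c) = a*x^2 + b*x*y + c*y^2 with b^2 - 4ac = D,
where reduced means |b| <= a <= c, with b >= 0 whenever |b| = a or a = c, and primitive means gcd(a, b, c) = 1.
Reduced forces 3a^2 <= |D| = 1551, so 1 <= a <= 22; b must have the parity of D, and c = (b^2 - D)/(4a) must be an integer >= a.
Enumerate a = 1..22, b in [-a, a]:
  a=1: (1, 1, 388)  [1]
  a=2: (2, -1, 194), (2, 1, 194)  [2]
  a=3: (3, 3, 130)  [1]
  a=4: (4, -1, 97), (4, 1, 97)  [2]
  a=5: (5, -3, 78), (5, 3, 78)  [2]
  a=6: (6, -3, 65), (6, 3, 65)  [2]
  a=7: none
  a=8: (8, -7, 50), (8, 7, 50)  [2]
  a=9: none
  a=10: (10, -7, 40), (10, -3, 39), (10, 3, 39), (10, 7, 40)  [4]
  a=11: (11, 11, 38)  [1]
  a=12: (12, -9, 34), (12, 9, 34)  [2]
  a=13: (13, -3, 30), (13, 3, 30)  [2]
  a=14: none
  a=15: (15, -3, 26), (15, 3, 26)  [2]
  a=16: (16, -7, 25), (16, 7, 25)  [2]
  a=17: (17, -9, 24), (17, 9, 24)  [2]
  a=18: none
  a=19: (19, -11, 22), (19, 11, 22)  [2]
  a=20: (20, -17, 23), (20, 7, 20), (20, 17, 23)  [3]
  a=21..22: none
Total reduced forms: 1 + 2 + 1 + 2 + 2 + 2 + 2 + 4 + 1 + 2 + 2 + 2 + 2 + 2 + 2 + 3 = 32
h = 32

32


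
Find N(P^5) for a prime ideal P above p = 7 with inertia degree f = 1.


N(P^a) = p^(a*f)
= 7^(5*1)
= 7^5
= 16807

16807


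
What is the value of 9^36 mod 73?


p = 73 is prime and the exponent is (p-1)/2 = 36, so by Euler's criterion 9^36 = (9/73) = +1 or -1 mod 73.
Compute by square-and-multiply:
  36 = 32 + 4 (binary 100100)
  Repeated squaring mod 73: 9^1 = 9, 9^2 = 8, 9^4 = 64, 9^8 = 8, 9^16 = 64, 9^32 = 8
  9^36 = 9^32 * 9^4 = 8 * 64 mod 73
    8 * 64 = 512 = 1 mod 73
  9^36 = 1 mod 73
Result 1: 9 is a quadratic residue mod 73.
9^36 mod 73 = 1

1


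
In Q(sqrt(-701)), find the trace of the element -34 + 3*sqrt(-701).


Tr(a + b*sqrt(d)) = (a + b*sqrt(d)) + (a - b*sqrt(d)) = 2a
= 2 * (-34)
= -68

-68


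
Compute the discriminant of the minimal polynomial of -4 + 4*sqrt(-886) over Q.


The element -4 + 4*sqrt(-886) has minimal polynomial:
x^2 + 8*x + 14192
Discriminant = (8)^2 - 4*(14192)
= 64 - 56768
= -56704

-56704


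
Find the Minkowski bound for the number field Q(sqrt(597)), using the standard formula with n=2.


d = 597, d mod 4 = 1, so disc(K) = d = 597; |disc(K)| = 597
Real quadratic field, so n = 2, s = r2 = 0, r1 = 2
M = (n!/n^n) * (4/pi)^s * sqrt(|disc(K)|) = (2!/2^2) * (4/pi)^0 * sqrt(597)
= 0.5 * 1.000000 * 24.433583
= 12.2168

12.2168


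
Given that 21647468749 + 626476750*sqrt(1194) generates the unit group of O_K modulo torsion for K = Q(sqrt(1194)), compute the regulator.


epsilon = 21647468749 + 626476750*sqrt(1194)
= 4.3295e+10
R = ln(4.3295e+10)
= 24.4913

24.4913


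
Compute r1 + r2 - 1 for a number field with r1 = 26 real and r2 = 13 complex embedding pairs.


By Dirichlet's unit theorem:
rank = r1 + r2 - 1
= 26 + 13 - 1
= 38

38


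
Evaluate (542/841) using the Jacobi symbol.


Compute (542/841) via quadratic reciprocity:
  pull out 2: (2/841) = +1  (since 841 mod 8 = 1)
  reciprocity: (271/841) -> +(841/271)
  reduce: (28/271)
  pull out 2: (2/271) = +1  (since 271 mod 8 = 7)
  pull out 2: (2/271) = +1  (since 271 mod 8 = 7)
  reciprocity: (7/271) -> -(271/7)
  reduce: (5/7)
  reciprocity: (5/7) -> +(7/5)
  reduce: (2/5)
  pull out 2: (2/5) = -1  (since 5 mod 8 = 5)
  (1/5) = 1
Product of signs = 1

1


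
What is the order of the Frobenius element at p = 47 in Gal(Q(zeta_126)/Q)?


The Frobenius at p in Gal(Q(zeta_n)/Q) = (Z/nZ)* is the class of p, so its order is ord_126(47), the smallest k >= 1 with 47^k = 1 mod 126.
n = 126 = 2 * 3^2 * 7, phi(126) = 36; the order divides phi(n).
Divisors of 36: 1, 2, 3, 4, 6, 9, 12, 18, 36
Repeated squaring mod 126: 47^1 = 47, 47^2 = 67, 47^4 = 79, 47^8 = 67, 47^16 = 79, 47^32 = 67
Test divisors in increasing order:
  k=1: 47^1 = 47 mod 126
  k=2: 47^2 = 67 mod 126
  k=3: 47^3 = 67 * 47 = 125 mod 126
  k=4: 47^4 = 79 mod 126
  k=6: 47^6 = 79 * 67 = 1 mod 126  <- first divisor giving 1
Order = 6

6


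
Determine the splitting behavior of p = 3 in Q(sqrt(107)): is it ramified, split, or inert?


K = Q(sqrt(107)). Since d mod 4 = 3, disc(K) = 428.
Check p | disc: 428 mod 3 = 2.
p does not divide disc. Compute Legendre symbol (d/p):
2^((3-1)/2) mod 3 = -1
(d/p) = -1, so p is inert: (p) stays prime with e=1, f=2, g=1.
Therefore p is inert.

inert


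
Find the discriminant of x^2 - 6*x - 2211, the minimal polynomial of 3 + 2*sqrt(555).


The element 3 + 2*sqrt(555) has minimal polynomial:
x^2 - 6*x - 2211
Discriminant = (-6)^2 - 4*(-2211)
= 36 + 8844
= 8880

8880


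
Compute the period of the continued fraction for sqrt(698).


Run the CF algorithm for sqrt(698).
a_0 = floor(sqrt(698)) = 26; set m_0=0, q_0=1.
Recurrence: m' = q*a - m,  q' = (d - m'^2)/q,  a' = floor((a_0 + m')/q').
  step 1: m=26, q=22, a=2
  step 2: m=18, q=17, a=2
  step 3: m=16, q=26, a=1
  step 4: m=10, q=23, a=1
  step 5: m=13, q=23, a=1
  step 6: m=10, q=26, a=1
  step 7: m=16, q=17, a=2
  step 8: m=18, q=22, a=2
  step 9: m=26, q=1, a=52
a_9 = 2*a_0 = 52, so the period closes here.
sqrt(698) = [26; 2, 2, 1, 1, 1, 1, 2, 2, 52]
Period length = 9

9


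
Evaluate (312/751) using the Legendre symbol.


p = 751 is prime, so compute (312/751) with the reciprocity algorithm (Jacobi-symbol steps: pull out 2s via (2/n), flip via reciprocity, reduce):
  pull out 2: (2/751) = +1  (since 751 mod 8 = 7)
  pull out 2: (2/751) = +1  (since 751 mod 8 = 7)
  pull out 2: (2/751) = +1  (since 751 mod 8 = 7)
  reciprocity: (39/751) -> -(751/39)
  reduce: (10/39)
  pull out 2: (2/39) = +1  (since 39 mod 8 = 7)
  reciprocity: (5/39) -> +(39/5)
  reduce: (4/5)
  pull out 2: (2/5) = -1  (since 5 mod 8 = 5)
  pull out 2: (2/5) = -1  (since 5 mod 8 = 5)
  (1/5) = 1
Product of signs = -1
(312/751) = -1

-1


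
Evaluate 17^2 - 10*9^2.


x^2 - d*y^2
= 17^2 - 10*9^2
= 289 - 810
= -521

-521


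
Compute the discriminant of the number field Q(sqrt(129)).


For K = Q(sqrt(d)) with d squarefree: disc(K) = d if d = 1 mod 4, and disc(K) = 4d if d = 2 or 3 mod 4.
Here d = 129, and d mod 4 = 1.
d = 1 mod 4 (O_K = Z[(1+sqrt(d))/2]), so disc(K) = d = 129

129


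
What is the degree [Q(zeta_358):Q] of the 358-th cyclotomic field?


The degree equals Euler's totient phi(358).
358 = 2 * 179
phi(358) = 178

178


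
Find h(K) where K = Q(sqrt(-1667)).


K = Q(sqrt(-1667)). d mod 4 = 1, so D = disc(K) = d = -1667
h(K) equals the number of primitive reduced positive-definite forms (a, b, c) = a*x^2 + b*x*y + c*y^2 with b^2 - 4ac = D,
where reduced means |b| <= a <= c, with b >= 0 whenever |b| = a or a = c, and primitive means gcd(a, b, c) = 1.
Reduced forces 3a^2 <= |D| = 1667, so 1 <= a <= 23; b must have the parity of D, and c = (b^2 - D)/(4a) must be an integer >= a.
Enumerate a = 1..23, b in [-a, a]:
  a=1: (1, 1, 417)  [1]
  a=2: none
  a=3: (3, -1, 139), (3, 1, 139)  [2]
  a=4..8: none
  a=9: (9, -5, 47), (9, 5, 47)  [2]
  a=10: none
  a=11: (11, -7, 39), (11, 7, 39)  [2]
  a=12: none
  a=13: (13, -7, 33), (13, 7, 33)  [2]
  a=14..16: none
  a=17: (17, -13, 27), (17, 13, 27)  [2]
  a=18: none
  a=19: (19, -9, 23), (19, 9, 23)  [2]
  a=20..23: none
Total reduced forms: 1 + 2 + 2 + 2 + 2 + 2 + 2 = 13
h = 13

13


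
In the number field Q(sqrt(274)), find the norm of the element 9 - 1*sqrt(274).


N(a + b*sqrt(d)) = a^2 - d*b^2
= (9)^2 - (274)*(-1)^2
= 81 - 274
= -193

-193


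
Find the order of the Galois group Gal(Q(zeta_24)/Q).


|Gal(Q(zeta_24)/Q)| = phi(24)
= 8

8


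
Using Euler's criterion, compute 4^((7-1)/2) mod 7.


p = 7 is prime and the exponent is (p-1)/2 = 3, so by Euler's criterion 4^3 = (4/7) = +1 or -1 mod 7.
Compute by square-and-multiply:
  3 = 2 + 1 (binary 11)
  Repeated squaring mod 7: 4^1 = 4, 4^2 = 2
  4^3 = 4^2 * 4^1 = 2 * 4 mod 7
    2 * 4 = 8 = 1 mod 7
  4^3 = 1 mod 7
Result 1: 4 is a quadratic residue mod 7.
4^3 mod 7 = 1

1


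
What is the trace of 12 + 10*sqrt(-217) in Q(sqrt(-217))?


Tr(a + b*sqrt(d)) = (a + b*sqrt(d)) + (a - b*sqrt(d)) = 2a
= 2 * (12)
= 24

24


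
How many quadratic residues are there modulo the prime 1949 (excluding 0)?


For prime p, the number of non-zero quadratic residues is (p-1)/2.
= (1949-1)/2
= 974

974


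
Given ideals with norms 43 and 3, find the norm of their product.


N(IJ) = N(I) * N(J)
= 43 * 3
= 129

129


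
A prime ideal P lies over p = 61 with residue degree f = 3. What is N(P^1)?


N(P^a) = p^(a*f)
= 61^(1*3)
= 61^3
= 226981

226981


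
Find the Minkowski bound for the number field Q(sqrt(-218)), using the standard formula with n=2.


d = -218, d mod 4 = 2, so disc(K) = 4d = -872; |disc(K)| = 872
Imaginary quadratic field, so n = 2, s = r2 = 1, r1 = 0
M = (n!/n^n) * (4/pi)^s * sqrt(|disc(K)|) = (2!/2^2) * (4/pi)^1 * sqrt(872)
= 0.5 * 1.273240 * 29.529646
= 18.7992

18.7992


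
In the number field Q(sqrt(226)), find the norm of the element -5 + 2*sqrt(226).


N(a + b*sqrt(d)) = a^2 - d*b^2
= (-5)^2 - (226)*(2)^2
= 25 - 904
= -879

-879


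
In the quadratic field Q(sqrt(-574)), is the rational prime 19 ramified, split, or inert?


K = Q(sqrt(-574)). Since d mod 4 = 2, disc(K) = -2296.
Check p | disc: -2296 mod 19 = 3.
p does not divide disc. Compute Legendre symbol (d/p):
15^((19-1)/2) mod 19 = -1
(d/p) = -1, so p is inert: (p) stays prime with e=1, f=2, g=1.
Therefore p is inert.

inert


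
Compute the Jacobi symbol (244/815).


Compute (244/815) via quadratic reciprocity:
  pull out 2: (2/815) = +1  (since 815 mod 8 = 7)
  pull out 2: (2/815) = +1  (since 815 mod 8 = 7)
  reciprocity: (61/815) -> +(815/61)
  reduce: (22/61)
  pull out 2: (2/61) = -1  (since 61 mod 8 = 5)
  reciprocity: (11/61) -> +(61/11)
  reduce: (6/11)
  pull out 2: (2/11) = -1  (since 11 mod 8 = 3)
  reciprocity: (3/11) -> -(11/3)
  reduce: (2/3)
  pull out 2: (2/3) = -1  (since 3 mod 8 = 3)
  (1/3) = 1
Product of signs = 1

1


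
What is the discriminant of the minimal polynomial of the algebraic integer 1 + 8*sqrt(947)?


The element 1 + 8*sqrt(947) has minimal polynomial:
x^2 - 2*x - 60607
Discriminant = (-2)^2 - 4*(-60607)
= 4 + 242428
= 242432

242432


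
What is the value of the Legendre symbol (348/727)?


p = 727 is prime, so compute (348/727) with the reciprocity algorithm (Jacobi-symbol steps: pull out 2s via (2/n), flip via reciprocity, reduce):
  pull out 2: (2/727) = +1  (since 727 mod 8 = 7)
  pull out 2: (2/727) = +1  (since 727 mod 8 = 7)
  reciprocity: (87/727) -> -(727/87)
  reduce: (31/87)
  reciprocity: (31/87) -> -(87/31)
  reduce: (25/31)
  reciprocity: (25/31) -> +(31/25)
  reduce: (6/25)
  pull out 2: (2/25) = +1  (since 25 mod 8 = 1)
  reciprocity: (3/25) -> +(25/3)
  reduce: (1/3)
  (1/3) = 1
Product of signs = 1
(348/727) = 1

1


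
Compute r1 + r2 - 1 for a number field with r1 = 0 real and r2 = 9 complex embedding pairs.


By Dirichlet's unit theorem:
rank = r1 + r2 - 1
= 0 + 9 - 1
= 8

8


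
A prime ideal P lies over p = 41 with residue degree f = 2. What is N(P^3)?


N(P^a) = p^(a*f)
= 41^(3*2)
= 41^6
= 4750104241

4750104241


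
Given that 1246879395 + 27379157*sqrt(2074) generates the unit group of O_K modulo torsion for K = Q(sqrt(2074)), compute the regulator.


epsilon = 1246879395 + 27379157*sqrt(2074)
= 2.4938e+09
R = ln(2.4938e+09)
= 21.6371

21.6371


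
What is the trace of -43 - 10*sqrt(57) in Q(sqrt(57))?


Tr(a + b*sqrt(d)) = (a + b*sqrt(d)) + (a - b*sqrt(d)) = 2a
= 2 * (-43)
= -86

-86


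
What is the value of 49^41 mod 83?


p = 83 is prime and the exponent is (p-1)/2 = 41, so by Euler's criterion 49^41 = (49/83) = +1 or -1 mod 83.
Compute by square-and-multiply:
  41 = 32 + 8 + 1 (binary 101001)
  Repeated squaring mod 83: 49^1 = 49, 49^2 = 77, 49^4 = 36, 49^8 = 51, 49^16 = 28, 49^32 = 37
  49^41 = 49^32 * 49^8 * 49^1 = 37 * 51 * 49 mod 83
    37 * 51 = 1887 = 61 mod 83
    61 * 49 = 2989 = 1 mod 83
  49^41 = 1 mod 83
Result 1: 49 is a quadratic residue mod 83.
49^41 mod 83 = 1

1


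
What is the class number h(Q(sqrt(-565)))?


K = Q(sqrt(-565)). d mod 4 = 3, so D = disc(K) = 4d = -2260
h(K) equals the number of primitive reduced positive-definite forms (a, b, c) = a*x^2 + b*x*y + c*y^2 with b^2 - 4ac = D,
where reduced means |b| <= a <= c, with b >= 0 whenever |b| = a or a = c, and primitive means gcd(a, b, c) = 1.
Reduced forces 3a^2 <= |D| = 2260, so 1 <= a <= 27; b must have the parity of D, and c = (b^2 - D)/(4a) must be an integer >= a.
Enumerate a = 1..27, b in [-a, a]:
  a=1: (1, 0, 565)  [1]
  a=2: (2, 2, 283)  [1]
  a=3..4: none
  a=5: (5, 0, 113)  [1]
  a=6: none
  a=7: (7, -6, 82), (7, 6, 82)  [2]
  a=8..9: none
  a=10: (10, 10, 59)  [1]
  a=11..13: none
  a=14: (14, -6, 41), (14, 6, 41)  [2]
  a=15..16: none
  a=17: (17, -16, 37), (17, 16, 37)  [2]
  a=18: none
  a=19: (19, -18, 34), (19, 18, 34)  [2]
  a=20..27: none
Total reduced forms: 1 + 1 + 1 + 2 + 1 + 2 + 2 + 2 = 12
h = 12

12


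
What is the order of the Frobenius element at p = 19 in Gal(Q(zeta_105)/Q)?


The Frobenius at p in Gal(Q(zeta_n)/Q) = (Z/nZ)* is the class of p, so its order is ord_105(19), the smallest k >= 1 with 19^k = 1 mod 105.
n = 105 = 3 * 5 * 7, phi(105) = 48; the order divides phi(n).
Divisors of 48: 1, 2, 3, 4, 6, 8, 12, 16, 24, 48
Repeated squaring mod 105: 19^1 = 19, 19^2 = 46, 19^4 = 16, 19^8 = 46, 19^16 = 16, 19^32 = 46
Test divisors in increasing order:
  k=1: 19^1 = 19 mod 105
  k=2: 19^2 = 46 mod 105
  k=3: 19^3 = 46 * 19 = 34 mod 105
  k=4: 19^4 = 16 mod 105
  k=6: 19^6 = 16 * 46 = 1 mod 105  <- first divisor giving 1
Order = 6

6
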